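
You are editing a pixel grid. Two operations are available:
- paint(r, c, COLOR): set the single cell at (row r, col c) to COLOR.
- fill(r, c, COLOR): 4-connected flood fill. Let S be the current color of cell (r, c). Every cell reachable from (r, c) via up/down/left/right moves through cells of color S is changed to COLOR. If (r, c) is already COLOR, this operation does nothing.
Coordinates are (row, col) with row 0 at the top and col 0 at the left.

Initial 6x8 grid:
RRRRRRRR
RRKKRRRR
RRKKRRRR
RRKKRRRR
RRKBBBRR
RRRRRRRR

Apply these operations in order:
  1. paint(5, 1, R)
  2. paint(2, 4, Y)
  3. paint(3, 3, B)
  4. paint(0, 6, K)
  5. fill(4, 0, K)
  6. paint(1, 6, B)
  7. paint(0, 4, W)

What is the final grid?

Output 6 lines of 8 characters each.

After op 1 paint(5,1,R):
RRRRRRRR
RRKKRRRR
RRKKRRRR
RRKKRRRR
RRKBBBRR
RRRRRRRR
After op 2 paint(2,4,Y):
RRRRRRRR
RRKKRRRR
RRKKYRRR
RRKKRRRR
RRKBBBRR
RRRRRRRR
After op 3 paint(3,3,B):
RRRRRRRR
RRKKRRRR
RRKKYRRR
RRKBRRRR
RRKBBBRR
RRRRRRRR
After op 4 paint(0,6,K):
RRRRRRKR
RRKKRRRR
RRKKYRRR
RRKBRRRR
RRKBBBRR
RRRRRRRR
After op 5 fill(4,0,K) [36 cells changed]:
KKKKKKKK
KKKKKKKK
KKKKYKKK
KKKBKKKK
KKKBBBKK
KKKKKKKK
After op 6 paint(1,6,B):
KKKKKKKK
KKKKKKBK
KKKKYKKK
KKKBKKKK
KKKBBBKK
KKKKKKKK
After op 7 paint(0,4,W):
KKKKWKKK
KKKKKKBK
KKKKYKKK
KKKBKKKK
KKKBBBKK
KKKKKKKK

Answer: KKKKWKKK
KKKKKKBK
KKKKYKKK
KKKBKKKK
KKKBBBKK
KKKKKKKK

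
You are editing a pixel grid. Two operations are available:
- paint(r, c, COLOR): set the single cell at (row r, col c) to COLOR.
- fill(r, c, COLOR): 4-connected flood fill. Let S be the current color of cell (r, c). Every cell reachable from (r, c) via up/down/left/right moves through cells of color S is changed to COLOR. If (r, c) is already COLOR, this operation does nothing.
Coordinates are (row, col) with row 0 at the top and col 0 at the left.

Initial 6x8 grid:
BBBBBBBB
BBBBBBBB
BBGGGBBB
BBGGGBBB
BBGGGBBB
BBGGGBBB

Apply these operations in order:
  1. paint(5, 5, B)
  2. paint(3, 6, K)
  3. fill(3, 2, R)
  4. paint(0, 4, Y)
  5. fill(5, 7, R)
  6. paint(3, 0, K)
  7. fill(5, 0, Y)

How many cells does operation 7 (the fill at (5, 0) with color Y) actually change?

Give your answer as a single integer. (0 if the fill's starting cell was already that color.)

After op 1 paint(5,5,B):
BBBBBBBB
BBBBBBBB
BBGGGBBB
BBGGGBBB
BBGGGBBB
BBGGGBBB
After op 2 paint(3,6,K):
BBBBBBBB
BBBBBBBB
BBGGGBBB
BBGGGBKB
BBGGGBBB
BBGGGBBB
After op 3 fill(3,2,R) [12 cells changed]:
BBBBBBBB
BBBBBBBB
BBRRRBBB
BBRRRBKB
BBRRRBBB
BBRRRBBB
After op 4 paint(0,4,Y):
BBBBYBBB
BBBBBBBB
BBRRRBBB
BBRRRBKB
BBRRRBBB
BBRRRBBB
After op 5 fill(5,7,R) [34 cells changed]:
RRRRYRRR
RRRRRRRR
RRRRRRRR
RRRRRRKR
RRRRRRRR
RRRRRRRR
After op 6 paint(3,0,K):
RRRRYRRR
RRRRRRRR
RRRRRRRR
KRRRRRKR
RRRRRRRR
RRRRRRRR
After op 7 fill(5,0,Y) [45 cells changed]:
YYYYYYYY
YYYYYYYY
YYYYYYYY
KYYYYYKY
YYYYYYYY
YYYYYYYY

Answer: 45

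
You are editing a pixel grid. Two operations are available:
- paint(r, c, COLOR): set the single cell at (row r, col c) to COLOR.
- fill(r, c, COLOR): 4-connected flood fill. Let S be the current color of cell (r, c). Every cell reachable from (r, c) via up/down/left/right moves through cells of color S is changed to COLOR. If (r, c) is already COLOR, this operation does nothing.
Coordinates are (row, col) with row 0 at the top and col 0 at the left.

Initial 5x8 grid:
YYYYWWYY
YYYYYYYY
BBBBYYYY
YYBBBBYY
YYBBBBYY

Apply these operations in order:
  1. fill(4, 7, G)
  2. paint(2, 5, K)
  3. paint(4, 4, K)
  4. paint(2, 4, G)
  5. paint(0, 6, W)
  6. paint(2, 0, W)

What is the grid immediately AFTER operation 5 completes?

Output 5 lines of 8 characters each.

Answer: GGGGWWWG
GGGGGGGG
BBBBGKGG
YYBBBBGG
YYBBKBGG

Derivation:
After op 1 fill(4,7,G) [22 cells changed]:
GGGGWWGG
GGGGGGGG
BBBBGGGG
YYBBBBGG
YYBBBBGG
After op 2 paint(2,5,K):
GGGGWWGG
GGGGGGGG
BBBBGKGG
YYBBBBGG
YYBBBBGG
After op 3 paint(4,4,K):
GGGGWWGG
GGGGGGGG
BBBBGKGG
YYBBBBGG
YYBBKBGG
After op 4 paint(2,4,G):
GGGGWWGG
GGGGGGGG
BBBBGKGG
YYBBBBGG
YYBBKBGG
After op 5 paint(0,6,W):
GGGGWWWG
GGGGGGGG
BBBBGKGG
YYBBBBGG
YYBBKBGG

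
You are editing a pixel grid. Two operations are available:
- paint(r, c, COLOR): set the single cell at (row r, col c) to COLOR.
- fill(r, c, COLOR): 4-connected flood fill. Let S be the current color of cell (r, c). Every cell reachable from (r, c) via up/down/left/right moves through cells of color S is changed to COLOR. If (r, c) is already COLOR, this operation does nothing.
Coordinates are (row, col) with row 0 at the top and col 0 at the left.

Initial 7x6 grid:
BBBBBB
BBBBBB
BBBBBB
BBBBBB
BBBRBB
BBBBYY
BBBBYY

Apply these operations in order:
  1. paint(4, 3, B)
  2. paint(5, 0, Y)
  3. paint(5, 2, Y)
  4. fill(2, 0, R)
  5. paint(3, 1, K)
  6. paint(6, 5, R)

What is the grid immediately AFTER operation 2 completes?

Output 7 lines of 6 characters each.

After op 1 paint(4,3,B):
BBBBBB
BBBBBB
BBBBBB
BBBBBB
BBBBBB
BBBBYY
BBBBYY
After op 2 paint(5,0,Y):
BBBBBB
BBBBBB
BBBBBB
BBBBBB
BBBBBB
YBBBYY
BBBBYY

Answer: BBBBBB
BBBBBB
BBBBBB
BBBBBB
BBBBBB
YBBBYY
BBBBYY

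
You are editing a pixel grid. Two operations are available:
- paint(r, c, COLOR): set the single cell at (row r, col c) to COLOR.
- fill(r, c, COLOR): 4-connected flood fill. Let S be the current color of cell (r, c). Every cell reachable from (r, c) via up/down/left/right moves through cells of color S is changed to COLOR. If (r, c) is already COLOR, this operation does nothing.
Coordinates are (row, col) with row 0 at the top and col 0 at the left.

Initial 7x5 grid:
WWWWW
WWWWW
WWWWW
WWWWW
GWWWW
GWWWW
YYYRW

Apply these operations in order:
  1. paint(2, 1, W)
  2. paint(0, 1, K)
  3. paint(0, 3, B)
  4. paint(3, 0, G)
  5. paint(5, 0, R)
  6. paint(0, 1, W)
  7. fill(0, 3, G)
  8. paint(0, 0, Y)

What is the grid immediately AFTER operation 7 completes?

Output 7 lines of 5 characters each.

Answer: WWWGW
WWWWW
WWWWW
GWWWW
GWWWW
RWWWW
YYYRW

Derivation:
After op 1 paint(2,1,W):
WWWWW
WWWWW
WWWWW
WWWWW
GWWWW
GWWWW
YYYRW
After op 2 paint(0,1,K):
WKWWW
WWWWW
WWWWW
WWWWW
GWWWW
GWWWW
YYYRW
After op 3 paint(0,3,B):
WKWBW
WWWWW
WWWWW
WWWWW
GWWWW
GWWWW
YYYRW
After op 4 paint(3,0,G):
WKWBW
WWWWW
WWWWW
GWWWW
GWWWW
GWWWW
YYYRW
After op 5 paint(5,0,R):
WKWBW
WWWWW
WWWWW
GWWWW
GWWWW
RWWWW
YYYRW
After op 6 paint(0,1,W):
WWWBW
WWWWW
WWWWW
GWWWW
GWWWW
RWWWW
YYYRW
After op 7 fill(0,3,G) [1 cells changed]:
WWWGW
WWWWW
WWWWW
GWWWW
GWWWW
RWWWW
YYYRW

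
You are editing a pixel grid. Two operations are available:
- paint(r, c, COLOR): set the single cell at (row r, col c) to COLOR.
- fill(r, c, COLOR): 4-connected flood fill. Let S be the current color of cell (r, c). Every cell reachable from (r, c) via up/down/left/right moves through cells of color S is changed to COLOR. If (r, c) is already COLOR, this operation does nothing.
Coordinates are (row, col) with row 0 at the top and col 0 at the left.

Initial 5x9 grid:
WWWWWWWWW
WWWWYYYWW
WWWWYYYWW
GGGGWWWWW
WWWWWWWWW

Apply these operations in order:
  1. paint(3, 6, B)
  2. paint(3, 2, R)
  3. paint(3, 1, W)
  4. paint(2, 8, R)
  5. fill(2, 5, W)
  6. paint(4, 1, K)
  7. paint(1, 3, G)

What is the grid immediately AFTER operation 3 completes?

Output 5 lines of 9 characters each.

After op 1 paint(3,6,B):
WWWWWWWWW
WWWWYYYWW
WWWWYYYWW
GGGGWWBWW
WWWWWWWWW
After op 2 paint(3,2,R):
WWWWWWWWW
WWWWYYYWW
WWWWYYYWW
GGRGWWBWW
WWWWWWWWW
After op 3 paint(3,1,W):
WWWWWWWWW
WWWWYYYWW
WWWWYYYWW
GWRGWWBWW
WWWWWWWWW

Answer: WWWWWWWWW
WWWWYYYWW
WWWWYYYWW
GWRGWWBWW
WWWWWWWWW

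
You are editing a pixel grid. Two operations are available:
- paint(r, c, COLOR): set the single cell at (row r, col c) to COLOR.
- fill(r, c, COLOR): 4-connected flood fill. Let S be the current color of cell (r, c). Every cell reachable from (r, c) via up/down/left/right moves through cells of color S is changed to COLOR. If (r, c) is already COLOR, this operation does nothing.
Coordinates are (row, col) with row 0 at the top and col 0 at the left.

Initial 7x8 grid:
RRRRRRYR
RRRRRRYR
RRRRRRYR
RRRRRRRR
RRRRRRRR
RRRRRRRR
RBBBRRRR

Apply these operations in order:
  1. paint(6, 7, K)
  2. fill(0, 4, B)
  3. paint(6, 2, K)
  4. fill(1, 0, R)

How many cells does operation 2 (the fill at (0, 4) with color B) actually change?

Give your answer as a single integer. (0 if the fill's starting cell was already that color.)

After op 1 paint(6,7,K):
RRRRRRYR
RRRRRRYR
RRRRRRYR
RRRRRRRR
RRRRRRRR
RRRRRRRR
RBBBRRRK
After op 2 fill(0,4,B) [49 cells changed]:
BBBBBBYB
BBBBBBYB
BBBBBBYB
BBBBBBBB
BBBBBBBB
BBBBBBBB
BBBBBBBK

Answer: 49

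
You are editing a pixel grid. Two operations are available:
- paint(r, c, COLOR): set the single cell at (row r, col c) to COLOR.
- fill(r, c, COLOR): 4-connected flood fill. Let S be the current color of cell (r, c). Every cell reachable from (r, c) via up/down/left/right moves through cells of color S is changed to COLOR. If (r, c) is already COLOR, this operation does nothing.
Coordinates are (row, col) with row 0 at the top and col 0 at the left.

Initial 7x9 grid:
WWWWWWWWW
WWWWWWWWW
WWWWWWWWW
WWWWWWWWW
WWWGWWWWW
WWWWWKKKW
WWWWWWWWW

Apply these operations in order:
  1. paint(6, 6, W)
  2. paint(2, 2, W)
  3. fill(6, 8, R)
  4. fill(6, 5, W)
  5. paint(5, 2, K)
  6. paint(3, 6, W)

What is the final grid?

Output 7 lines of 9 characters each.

Answer: WWWWWWWWW
WWWWWWWWW
WWWWWWWWW
WWWWWWWWW
WWWGWWWWW
WWKWWKKKW
WWWWWWWWW

Derivation:
After op 1 paint(6,6,W):
WWWWWWWWW
WWWWWWWWW
WWWWWWWWW
WWWWWWWWW
WWWGWWWWW
WWWWWKKKW
WWWWWWWWW
After op 2 paint(2,2,W):
WWWWWWWWW
WWWWWWWWW
WWWWWWWWW
WWWWWWWWW
WWWGWWWWW
WWWWWKKKW
WWWWWWWWW
After op 3 fill(6,8,R) [59 cells changed]:
RRRRRRRRR
RRRRRRRRR
RRRRRRRRR
RRRRRRRRR
RRRGRRRRR
RRRRRKKKR
RRRRRRRRR
After op 4 fill(6,5,W) [59 cells changed]:
WWWWWWWWW
WWWWWWWWW
WWWWWWWWW
WWWWWWWWW
WWWGWWWWW
WWWWWKKKW
WWWWWWWWW
After op 5 paint(5,2,K):
WWWWWWWWW
WWWWWWWWW
WWWWWWWWW
WWWWWWWWW
WWWGWWWWW
WWKWWKKKW
WWWWWWWWW
After op 6 paint(3,6,W):
WWWWWWWWW
WWWWWWWWW
WWWWWWWWW
WWWWWWWWW
WWWGWWWWW
WWKWWKKKW
WWWWWWWWW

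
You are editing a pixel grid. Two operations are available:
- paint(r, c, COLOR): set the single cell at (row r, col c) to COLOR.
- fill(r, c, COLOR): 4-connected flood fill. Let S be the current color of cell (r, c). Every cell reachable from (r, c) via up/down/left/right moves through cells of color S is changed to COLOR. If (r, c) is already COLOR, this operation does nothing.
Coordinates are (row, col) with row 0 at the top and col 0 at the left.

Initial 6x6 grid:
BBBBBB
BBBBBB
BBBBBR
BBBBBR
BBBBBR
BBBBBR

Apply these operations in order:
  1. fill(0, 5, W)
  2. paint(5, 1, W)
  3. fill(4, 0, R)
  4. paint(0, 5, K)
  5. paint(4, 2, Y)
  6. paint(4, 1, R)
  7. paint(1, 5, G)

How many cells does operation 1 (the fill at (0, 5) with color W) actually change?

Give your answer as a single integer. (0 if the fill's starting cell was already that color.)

After op 1 fill(0,5,W) [32 cells changed]:
WWWWWW
WWWWWW
WWWWWR
WWWWWR
WWWWWR
WWWWWR

Answer: 32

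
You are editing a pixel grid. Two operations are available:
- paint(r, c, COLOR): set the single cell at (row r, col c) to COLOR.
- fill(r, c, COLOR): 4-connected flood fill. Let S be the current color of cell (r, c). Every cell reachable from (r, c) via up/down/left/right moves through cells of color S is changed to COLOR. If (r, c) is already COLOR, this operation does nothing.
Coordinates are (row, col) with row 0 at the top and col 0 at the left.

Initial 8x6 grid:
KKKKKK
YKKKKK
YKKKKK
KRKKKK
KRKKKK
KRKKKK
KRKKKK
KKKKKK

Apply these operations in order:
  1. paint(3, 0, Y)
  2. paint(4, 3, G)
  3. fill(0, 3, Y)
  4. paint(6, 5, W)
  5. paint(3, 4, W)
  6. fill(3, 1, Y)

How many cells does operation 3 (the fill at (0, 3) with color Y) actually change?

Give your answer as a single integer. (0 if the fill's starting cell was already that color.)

After op 1 paint(3,0,Y):
KKKKKK
YKKKKK
YKKKKK
YRKKKK
KRKKKK
KRKKKK
KRKKKK
KKKKKK
After op 2 paint(4,3,G):
KKKKKK
YKKKKK
YKKKKK
YRKKKK
KRKGKK
KRKKKK
KRKKKK
KKKKKK
After op 3 fill(0,3,Y) [40 cells changed]:
YYYYYY
YYYYYY
YYYYYY
YRYYYY
YRYGYY
YRYYYY
YRYYYY
YYYYYY

Answer: 40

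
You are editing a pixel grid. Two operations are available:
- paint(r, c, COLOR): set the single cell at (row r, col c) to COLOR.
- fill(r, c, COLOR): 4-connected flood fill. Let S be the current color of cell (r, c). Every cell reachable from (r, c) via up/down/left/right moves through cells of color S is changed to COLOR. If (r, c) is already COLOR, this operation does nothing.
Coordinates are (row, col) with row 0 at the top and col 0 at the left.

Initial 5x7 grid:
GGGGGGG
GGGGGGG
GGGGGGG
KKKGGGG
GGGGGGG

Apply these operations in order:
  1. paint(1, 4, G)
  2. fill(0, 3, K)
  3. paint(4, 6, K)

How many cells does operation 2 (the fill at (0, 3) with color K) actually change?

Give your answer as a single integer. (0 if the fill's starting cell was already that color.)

Answer: 32

Derivation:
After op 1 paint(1,4,G):
GGGGGGG
GGGGGGG
GGGGGGG
KKKGGGG
GGGGGGG
After op 2 fill(0,3,K) [32 cells changed]:
KKKKKKK
KKKKKKK
KKKKKKK
KKKKKKK
KKKKKKK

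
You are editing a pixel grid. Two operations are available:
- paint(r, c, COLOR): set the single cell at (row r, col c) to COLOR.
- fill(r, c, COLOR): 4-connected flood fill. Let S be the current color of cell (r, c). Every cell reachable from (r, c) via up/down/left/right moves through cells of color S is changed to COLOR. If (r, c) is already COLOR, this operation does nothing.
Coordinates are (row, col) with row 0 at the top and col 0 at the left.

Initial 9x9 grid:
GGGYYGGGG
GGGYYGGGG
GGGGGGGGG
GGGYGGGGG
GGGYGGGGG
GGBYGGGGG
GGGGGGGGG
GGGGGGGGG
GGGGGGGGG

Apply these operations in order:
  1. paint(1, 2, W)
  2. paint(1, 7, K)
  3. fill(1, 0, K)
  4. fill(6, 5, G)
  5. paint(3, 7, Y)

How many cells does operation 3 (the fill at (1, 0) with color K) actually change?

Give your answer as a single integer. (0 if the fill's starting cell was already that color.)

After op 1 paint(1,2,W):
GGGYYGGGG
GGWYYGGGG
GGGGGGGGG
GGGYGGGGG
GGGYGGGGG
GGBYGGGGG
GGGGGGGGG
GGGGGGGGG
GGGGGGGGG
After op 2 paint(1,7,K):
GGGYYGGGG
GGWYYGGKG
GGGGGGGGG
GGGYGGGGG
GGGYGGGGG
GGBYGGGGG
GGGGGGGGG
GGGGGGGGG
GGGGGGGGG
After op 3 fill(1,0,K) [71 cells changed]:
KKKYYKKKK
KKWYYKKKK
KKKKKKKKK
KKKYKKKKK
KKKYKKKKK
KKBYKKKKK
KKKKKKKKK
KKKKKKKKK
KKKKKKKKK

Answer: 71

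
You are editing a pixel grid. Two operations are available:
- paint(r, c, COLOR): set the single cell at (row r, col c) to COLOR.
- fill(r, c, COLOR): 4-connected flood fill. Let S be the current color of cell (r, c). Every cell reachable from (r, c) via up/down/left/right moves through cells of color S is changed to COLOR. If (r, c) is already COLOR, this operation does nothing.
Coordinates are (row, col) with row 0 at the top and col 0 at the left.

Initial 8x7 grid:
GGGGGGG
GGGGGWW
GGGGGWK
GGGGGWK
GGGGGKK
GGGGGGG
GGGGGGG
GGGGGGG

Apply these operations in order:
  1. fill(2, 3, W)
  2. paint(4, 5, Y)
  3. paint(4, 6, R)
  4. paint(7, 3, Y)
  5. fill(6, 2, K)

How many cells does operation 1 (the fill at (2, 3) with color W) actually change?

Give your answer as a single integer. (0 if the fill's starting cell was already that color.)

After op 1 fill(2,3,W) [48 cells changed]:
WWWWWWW
WWWWWWW
WWWWWWK
WWWWWWK
WWWWWKK
WWWWWWW
WWWWWWW
WWWWWWW

Answer: 48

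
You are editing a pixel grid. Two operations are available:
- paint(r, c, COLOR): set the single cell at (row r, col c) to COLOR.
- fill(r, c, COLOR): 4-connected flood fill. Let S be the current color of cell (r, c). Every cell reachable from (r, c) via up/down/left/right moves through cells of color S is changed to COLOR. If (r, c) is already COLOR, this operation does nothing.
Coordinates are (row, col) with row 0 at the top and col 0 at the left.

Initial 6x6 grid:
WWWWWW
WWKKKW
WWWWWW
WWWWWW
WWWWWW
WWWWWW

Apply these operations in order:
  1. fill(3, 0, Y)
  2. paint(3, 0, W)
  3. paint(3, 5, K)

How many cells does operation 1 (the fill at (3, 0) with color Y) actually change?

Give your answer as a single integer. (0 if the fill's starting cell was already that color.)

Answer: 33

Derivation:
After op 1 fill(3,0,Y) [33 cells changed]:
YYYYYY
YYKKKY
YYYYYY
YYYYYY
YYYYYY
YYYYYY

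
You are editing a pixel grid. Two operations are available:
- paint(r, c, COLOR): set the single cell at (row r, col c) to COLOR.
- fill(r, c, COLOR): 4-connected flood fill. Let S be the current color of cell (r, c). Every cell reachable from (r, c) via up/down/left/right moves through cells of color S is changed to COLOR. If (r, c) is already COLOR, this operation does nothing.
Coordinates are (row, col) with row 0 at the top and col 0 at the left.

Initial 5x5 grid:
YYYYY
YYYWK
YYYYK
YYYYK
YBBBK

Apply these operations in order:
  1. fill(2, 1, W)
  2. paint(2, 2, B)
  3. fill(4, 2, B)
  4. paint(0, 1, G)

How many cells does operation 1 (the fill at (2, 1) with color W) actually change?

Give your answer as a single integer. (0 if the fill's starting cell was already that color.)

After op 1 fill(2,1,W) [17 cells changed]:
WWWWW
WWWWK
WWWWK
WWWWK
WBBBK

Answer: 17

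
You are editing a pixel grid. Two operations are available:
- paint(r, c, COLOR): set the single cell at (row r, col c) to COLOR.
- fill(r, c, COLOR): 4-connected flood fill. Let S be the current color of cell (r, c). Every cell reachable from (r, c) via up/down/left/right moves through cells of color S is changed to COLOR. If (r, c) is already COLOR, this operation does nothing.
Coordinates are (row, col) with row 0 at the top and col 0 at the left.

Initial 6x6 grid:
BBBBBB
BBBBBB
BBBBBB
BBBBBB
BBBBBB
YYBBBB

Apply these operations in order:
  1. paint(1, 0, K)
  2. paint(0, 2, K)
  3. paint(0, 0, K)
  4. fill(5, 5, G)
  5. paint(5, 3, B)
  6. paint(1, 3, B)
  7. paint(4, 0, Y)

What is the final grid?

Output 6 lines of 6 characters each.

Answer: KGKGGG
KGGBGG
GGGGGG
GGGGGG
YGGGGG
YYGBGG

Derivation:
After op 1 paint(1,0,K):
BBBBBB
KBBBBB
BBBBBB
BBBBBB
BBBBBB
YYBBBB
After op 2 paint(0,2,K):
BBKBBB
KBBBBB
BBBBBB
BBBBBB
BBBBBB
YYBBBB
After op 3 paint(0,0,K):
KBKBBB
KBBBBB
BBBBBB
BBBBBB
BBBBBB
YYBBBB
After op 4 fill(5,5,G) [31 cells changed]:
KGKGGG
KGGGGG
GGGGGG
GGGGGG
GGGGGG
YYGGGG
After op 5 paint(5,3,B):
KGKGGG
KGGGGG
GGGGGG
GGGGGG
GGGGGG
YYGBGG
After op 6 paint(1,3,B):
KGKGGG
KGGBGG
GGGGGG
GGGGGG
GGGGGG
YYGBGG
After op 7 paint(4,0,Y):
KGKGGG
KGGBGG
GGGGGG
GGGGGG
YGGGGG
YYGBGG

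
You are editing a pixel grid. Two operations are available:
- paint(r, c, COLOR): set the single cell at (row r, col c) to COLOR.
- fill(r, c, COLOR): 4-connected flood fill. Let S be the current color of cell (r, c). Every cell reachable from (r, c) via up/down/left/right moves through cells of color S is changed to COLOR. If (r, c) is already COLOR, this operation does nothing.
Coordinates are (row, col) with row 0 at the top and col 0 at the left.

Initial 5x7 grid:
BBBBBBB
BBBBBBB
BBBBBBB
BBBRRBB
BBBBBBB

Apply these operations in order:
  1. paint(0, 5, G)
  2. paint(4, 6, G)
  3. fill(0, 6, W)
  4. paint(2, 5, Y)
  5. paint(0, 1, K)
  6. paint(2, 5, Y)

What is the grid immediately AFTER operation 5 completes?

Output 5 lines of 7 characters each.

After op 1 paint(0,5,G):
BBBBBGB
BBBBBBB
BBBBBBB
BBBRRBB
BBBBBBB
After op 2 paint(4,6,G):
BBBBBGB
BBBBBBB
BBBBBBB
BBBRRBB
BBBBBBG
After op 3 fill(0,6,W) [31 cells changed]:
WWWWWGW
WWWWWWW
WWWWWWW
WWWRRWW
WWWWWWG
After op 4 paint(2,5,Y):
WWWWWGW
WWWWWWW
WWWWWYW
WWWRRWW
WWWWWWG
After op 5 paint(0,1,K):
WKWWWGW
WWWWWWW
WWWWWYW
WWWRRWW
WWWWWWG

Answer: WKWWWGW
WWWWWWW
WWWWWYW
WWWRRWW
WWWWWWG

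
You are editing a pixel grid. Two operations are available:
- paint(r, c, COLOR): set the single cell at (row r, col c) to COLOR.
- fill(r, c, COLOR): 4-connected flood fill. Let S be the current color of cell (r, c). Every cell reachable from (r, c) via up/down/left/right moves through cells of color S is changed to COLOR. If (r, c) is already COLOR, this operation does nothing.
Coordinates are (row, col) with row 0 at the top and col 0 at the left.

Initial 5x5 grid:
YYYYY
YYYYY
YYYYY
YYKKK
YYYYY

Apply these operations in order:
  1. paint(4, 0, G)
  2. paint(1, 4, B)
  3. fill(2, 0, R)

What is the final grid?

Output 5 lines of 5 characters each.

After op 1 paint(4,0,G):
YYYYY
YYYYY
YYYYY
YYKKK
GYYYY
After op 2 paint(1,4,B):
YYYYY
YYYYB
YYYYY
YYKKK
GYYYY
After op 3 fill(2,0,R) [20 cells changed]:
RRRRR
RRRRB
RRRRR
RRKKK
GRRRR

Answer: RRRRR
RRRRB
RRRRR
RRKKK
GRRRR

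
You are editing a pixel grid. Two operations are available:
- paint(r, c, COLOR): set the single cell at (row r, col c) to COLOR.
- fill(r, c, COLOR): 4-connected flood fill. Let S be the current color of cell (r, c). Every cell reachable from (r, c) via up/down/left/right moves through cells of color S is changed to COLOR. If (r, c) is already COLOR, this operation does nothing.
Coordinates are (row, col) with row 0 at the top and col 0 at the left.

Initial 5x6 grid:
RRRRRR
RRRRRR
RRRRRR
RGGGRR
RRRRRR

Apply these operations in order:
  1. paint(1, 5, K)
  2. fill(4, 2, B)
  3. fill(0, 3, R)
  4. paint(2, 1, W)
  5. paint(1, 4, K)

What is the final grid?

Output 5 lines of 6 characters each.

Answer: RRRRRR
RRRRKK
RWRRRR
RGGGRR
RRRRRR

Derivation:
After op 1 paint(1,5,K):
RRRRRR
RRRRRK
RRRRRR
RGGGRR
RRRRRR
After op 2 fill(4,2,B) [26 cells changed]:
BBBBBB
BBBBBK
BBBBBB
BGGGBB
BBBBBB
After op 3 fill(0,3,R) [26 cells changed]:
RRRRRR
RRRRRK
RRRRRR
RGGGRR
RRRRRR
After op 4 paint(2,1,W):
RRRRRR
RRRRRK
RWRRRR
RGGGRR
RRRRRR
After op 5 paint(1,4,K):
RRRRRR
RRRRKK
RWRRRR
RGGGRR
RRRRRR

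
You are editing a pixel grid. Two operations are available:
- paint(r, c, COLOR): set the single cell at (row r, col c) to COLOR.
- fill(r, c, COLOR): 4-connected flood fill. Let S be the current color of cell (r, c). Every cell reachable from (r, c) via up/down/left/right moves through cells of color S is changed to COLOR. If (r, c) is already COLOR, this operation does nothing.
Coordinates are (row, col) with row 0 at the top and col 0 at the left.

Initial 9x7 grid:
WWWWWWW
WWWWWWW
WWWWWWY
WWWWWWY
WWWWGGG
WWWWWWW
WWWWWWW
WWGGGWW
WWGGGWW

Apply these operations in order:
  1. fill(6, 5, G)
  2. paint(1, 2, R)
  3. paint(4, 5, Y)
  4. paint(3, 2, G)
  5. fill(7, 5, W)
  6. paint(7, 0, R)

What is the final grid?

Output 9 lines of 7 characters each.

Answer: WWWWWWW
WWRWWWW
WWWWWWY
WWWWWWY
WWWWWYW
WWWWWWW
WWWWWWW
RWWWWWW
WWWWWWW

Derivation:
After op 1 fill(6,5,G) [52 cells changed]:
GGGGGGG
GGGGGGG
GGGGGGY
GGGGGGY
GGGGGGG
GGGGGGG
GGGGGGG
GGGGGGG
GGGGGGG
After op 2 paint(1,2,R):
GGGGGGG
GGRGGGG
GGGGGGY
GGGGGGY
GGGGGGG
GGGGGGG
GGGGGGG
GGGGGGG
GGGGGGG
After op 3 paint(4,5,Y):
GGGGGGG
GGRGGGG
GGGGGGY
GGGGGGY
GGGGGYG
GGGGGGG
GGGGGGG
GGGGGGG
GGGGGGG
After op 4 paint(3,2,G):
GGGGGGG
GGRGGGG
GGGGGGY
GGGGGGY
GGGGGYG
GGGGGGG
GGGGGGG
GGGGGGG
GGGGGGG
After op 5 fill(7,5,W) [59 cells changed]:
WWWWWWW
WWRWWWW
WWWWWWY
WWWWWWY
WWWWWYW
WWWWWWW
WWWWWWW
WWWWWWW
WWWWWWW
After op 6 paint(7,0,R):
WWWWWWW
WWRWWWW
WWWWWWY
WWWWWWY
WWWWWYW
WWWWWWW
WWWWWWW
RWWWWWW
WWWWWWW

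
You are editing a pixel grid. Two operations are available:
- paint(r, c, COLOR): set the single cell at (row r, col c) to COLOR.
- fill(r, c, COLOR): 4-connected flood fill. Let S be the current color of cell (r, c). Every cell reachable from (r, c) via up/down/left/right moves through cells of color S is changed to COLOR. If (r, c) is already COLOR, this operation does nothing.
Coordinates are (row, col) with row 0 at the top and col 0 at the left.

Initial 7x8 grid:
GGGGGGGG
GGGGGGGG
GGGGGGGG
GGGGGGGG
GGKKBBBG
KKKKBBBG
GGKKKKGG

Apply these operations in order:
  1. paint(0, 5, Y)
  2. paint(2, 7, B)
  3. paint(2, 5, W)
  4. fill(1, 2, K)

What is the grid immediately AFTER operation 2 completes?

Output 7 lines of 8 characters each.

After op 1 paint(0,5,Y):
GGGGGYGG
GGGGGGGG
GGGGGGGG
GGGGGGGG
GGKKBBBG
KKKKBBBG
GGKKKKGG
After op 2 paint(2,7,B):
GGGGGYGG
GGGGGGGG
GGGGGGGB
GGGGGGGG
GGKKBBBG
KKKKBBBG
GGKKKKGG

Answer: GGGGGYGG
GGGGGGGG
GGGGGGGB
GGGGGGGG
GGKKBBBG
KKKKBBBG
GGKKKKGG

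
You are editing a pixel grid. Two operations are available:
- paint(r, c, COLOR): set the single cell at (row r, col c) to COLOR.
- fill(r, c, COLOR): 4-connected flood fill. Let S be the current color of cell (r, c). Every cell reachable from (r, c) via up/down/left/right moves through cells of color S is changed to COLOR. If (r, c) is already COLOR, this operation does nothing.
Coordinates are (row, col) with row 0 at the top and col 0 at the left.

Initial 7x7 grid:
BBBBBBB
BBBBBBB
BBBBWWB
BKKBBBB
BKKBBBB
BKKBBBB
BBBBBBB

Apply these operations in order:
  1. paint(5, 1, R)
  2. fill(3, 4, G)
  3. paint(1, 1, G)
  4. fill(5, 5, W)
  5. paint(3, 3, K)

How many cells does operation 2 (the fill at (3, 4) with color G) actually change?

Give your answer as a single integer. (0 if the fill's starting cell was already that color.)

After op 1 paint(5,1,R):
BBBBBBB
BBBBBBB
BBBBWWB
BKKBBBB
BKKBBBB
BRKBBBB
BBBBBBB
After op 2 fill(3,4,G) [41 cells changed]:
GGGGGGG
GGGGGGG
GGGGWWG
GKKGGGG
GKKGGGG
GRKGGGG
GGGGGGG

Answer: 41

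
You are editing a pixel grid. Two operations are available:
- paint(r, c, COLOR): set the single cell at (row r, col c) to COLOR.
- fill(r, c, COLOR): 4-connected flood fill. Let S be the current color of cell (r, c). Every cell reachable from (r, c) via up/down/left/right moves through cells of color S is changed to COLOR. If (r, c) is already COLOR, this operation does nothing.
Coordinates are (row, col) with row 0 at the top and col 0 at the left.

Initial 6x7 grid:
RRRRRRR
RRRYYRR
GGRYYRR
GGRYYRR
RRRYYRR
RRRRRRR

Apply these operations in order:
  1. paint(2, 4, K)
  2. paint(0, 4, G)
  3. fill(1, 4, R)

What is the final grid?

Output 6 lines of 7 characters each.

Answer: RRRRGRR
RRRRRRR
GGRRKRR
GGRRRRR
RRRRRRR
RRRRRRR

Derivation:
After op 1 paint(2,4,K):
RRRRRRR
RRRYYRR
GGRYKRR
GGRYYRR
RRRYYRR
RRRRRRR
After op 2 paint(0,4,G):
RRRRGRR
RRRYYRR
GGRYKRR
GGRYYRR
RRRYYRR
RRRRRRR
After op 3 fill(1,4,R) [7 cells changed]:
RRRRGRR
RRRRRRR
GGRRKRR
GGRRRRR
RRRRRRR
RRRRRRR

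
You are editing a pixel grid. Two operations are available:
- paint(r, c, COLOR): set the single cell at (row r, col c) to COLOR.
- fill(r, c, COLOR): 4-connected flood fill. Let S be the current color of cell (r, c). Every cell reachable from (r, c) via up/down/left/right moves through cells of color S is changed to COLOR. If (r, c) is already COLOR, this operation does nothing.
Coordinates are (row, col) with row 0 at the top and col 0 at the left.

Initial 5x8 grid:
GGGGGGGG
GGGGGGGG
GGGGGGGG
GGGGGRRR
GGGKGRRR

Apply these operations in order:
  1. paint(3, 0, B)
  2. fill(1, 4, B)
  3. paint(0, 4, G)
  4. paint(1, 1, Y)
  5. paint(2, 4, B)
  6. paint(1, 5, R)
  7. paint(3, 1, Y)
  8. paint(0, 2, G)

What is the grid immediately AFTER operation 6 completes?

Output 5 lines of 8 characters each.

Answer: BBBBGBBB
BYBBBRBB
BBBBBBBB
BBBBBRRR
BBBKBRRR

Derivation:
After op 1 paint(3,0,B):
GGGGGGGG
GGGGGGGG
GGGGGGGG
BGGGGRRR
GGGKGRRR
After op 2 fill(1,4,B) [32 cells changed]:
BBBBBBBB
BBBBBBBB
BBBBBBBB
BBBBBRRR
BBBKBRRR
After op 3 paint(0,4,G):
BBBBGBBB
BBBBBBBB
BBBBBBBB
BBBBBRRR
BBBKBRRR
After op 4 paint(1,1,Y):
BBBBGBBB
BYBBBBBB
BBBBBBBB
BBBBBRRR
BBBKBRRR
After op 5 paint(2,4,B):
BBBBGBBB
BYBBBBBB
BBBBBBBB
BBBBBRRR
BBBKBRRR
After op 6 paint(1,5,R):
BBBBGBBB
BYBBBRBB
BBBBBBBB
BBBBBRRR
BBBKBRRR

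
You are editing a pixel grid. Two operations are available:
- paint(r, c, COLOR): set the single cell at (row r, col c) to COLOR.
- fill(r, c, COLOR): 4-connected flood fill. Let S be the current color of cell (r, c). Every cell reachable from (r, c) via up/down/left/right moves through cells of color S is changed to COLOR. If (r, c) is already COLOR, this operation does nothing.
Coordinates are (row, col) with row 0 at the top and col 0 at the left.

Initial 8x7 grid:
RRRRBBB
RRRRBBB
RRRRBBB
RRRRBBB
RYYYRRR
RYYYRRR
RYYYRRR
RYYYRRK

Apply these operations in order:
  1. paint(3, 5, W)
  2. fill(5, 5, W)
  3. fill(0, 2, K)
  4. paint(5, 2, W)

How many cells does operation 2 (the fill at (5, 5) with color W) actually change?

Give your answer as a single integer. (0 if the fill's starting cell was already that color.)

After op 1 paint(3,5,W):
RRRRBBB
RRRRBBB
RRRRBBB
RRRRBWB
RYYYRRR
RYYYRRR
RYYYRRR
RYYYRRK
After op 2 fill(5,5,W) [11 cells changed]:
RRRRBBB
RRRRBBB
RRRRBBB
RRRRBWB
RYYYWWW
RYYYWWW
RYYYWWW
RYYYWWK

Answer: 11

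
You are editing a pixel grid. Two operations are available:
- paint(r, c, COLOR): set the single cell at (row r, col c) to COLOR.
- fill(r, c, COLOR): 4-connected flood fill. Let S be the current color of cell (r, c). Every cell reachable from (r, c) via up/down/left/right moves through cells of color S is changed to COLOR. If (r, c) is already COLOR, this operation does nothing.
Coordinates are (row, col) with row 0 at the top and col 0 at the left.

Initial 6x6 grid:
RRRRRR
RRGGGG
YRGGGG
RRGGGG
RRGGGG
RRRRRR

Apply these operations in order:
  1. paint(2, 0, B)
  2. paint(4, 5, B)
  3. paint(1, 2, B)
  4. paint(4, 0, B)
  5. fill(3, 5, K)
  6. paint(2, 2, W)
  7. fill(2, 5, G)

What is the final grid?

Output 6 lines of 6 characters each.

After op 1 paint(2,0,B):
RRRRRR
RRGGGG
BRGGGG
RRGGGG
RRGGGG
RRRRRR
After op 2 paint(4,5,B):
RRRRRR
RRGGGG
BRGGGG
RRGGGG
RRGGGB
RRRRRR
After op 3 paint(1,2,B):
RRRRRR
RRBGGG
BRGGGG
RRGGGG
RRGGGB
RRRRRR
After op 4 paint(4,0,B):
RRRRRR
RRBGGG
BRGGGG
RRGGGG
BRGGGB
RRRRRR
After op 5 fill(3,5,K) [14 cells changed]:
RRRRRR
RRBKKK
BRKKKK
RRKKKK
BRKKKB
RRRRRR
After op 6 paint(2,2,W):
RRRRRR
RRBKKK
BRWKKK
RRKKKK
BRKKKB
RRRRRR
After op 7 fill(2,5,G) [13 cells changed]:
RRRRRR
RRBGGG
BRWGGG
RRGGGG
BRGGGB
RRRRRR

Answer: RRRRRR
RRBGGG
BRWGGG
RRGGGG
BRGGGB
RRRRRR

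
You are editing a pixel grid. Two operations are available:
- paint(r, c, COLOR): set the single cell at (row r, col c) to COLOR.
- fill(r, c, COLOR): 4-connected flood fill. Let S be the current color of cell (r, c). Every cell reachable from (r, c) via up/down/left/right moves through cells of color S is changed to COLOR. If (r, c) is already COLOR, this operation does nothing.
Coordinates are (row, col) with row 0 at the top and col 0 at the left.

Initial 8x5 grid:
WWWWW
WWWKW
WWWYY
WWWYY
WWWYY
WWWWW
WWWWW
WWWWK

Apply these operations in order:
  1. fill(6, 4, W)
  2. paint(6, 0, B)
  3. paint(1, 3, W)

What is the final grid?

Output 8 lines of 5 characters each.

After op 1 fill(6,4,W) [0 cells changed]:
WWWWW
WWWKW
WWWYY
WWWYY
WWWYY
WWWWW
WWWWW
WWWWK
After op 2 paint(6,0,B):
WWWWW
WWWKW
WWWYY
WWWYY
WWWYY
WWWWW
BWWWW
WWWWK
After op 3 paint(1,3,W):
WWWWW
WWWWW
WWWYY
WWWYY
WWWYY
WWWWW
BWWWW
WWWWK

Answer: WWWWW
WWWWW
WWWYY
WWWYY
WWWYY
WWWWW
BWWWW
WWWWK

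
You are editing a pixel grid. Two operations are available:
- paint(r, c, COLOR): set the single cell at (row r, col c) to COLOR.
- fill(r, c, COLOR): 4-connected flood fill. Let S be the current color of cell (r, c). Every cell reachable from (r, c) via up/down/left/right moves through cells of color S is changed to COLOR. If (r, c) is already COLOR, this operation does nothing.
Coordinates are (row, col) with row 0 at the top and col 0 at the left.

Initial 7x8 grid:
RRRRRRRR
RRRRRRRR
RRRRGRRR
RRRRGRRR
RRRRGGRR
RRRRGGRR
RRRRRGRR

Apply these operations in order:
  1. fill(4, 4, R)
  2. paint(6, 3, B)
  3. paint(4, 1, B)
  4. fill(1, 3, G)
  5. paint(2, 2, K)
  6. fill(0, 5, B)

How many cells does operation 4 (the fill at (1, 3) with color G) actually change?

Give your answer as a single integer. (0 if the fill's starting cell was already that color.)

Answer: 54

Derivation:
After op 1 fill(4,4,R) [7 cells changed]:
RRRRRRRR
RRRRRRRR
RRRRRRRR
RRRRRRRR
RRRRRRRR
RRRRRRRR
RRRRRRRR
After op 2 paint(6,3,B):
RRRRRRRR
RRRRRRRR
RRRRRRRR
RRRRRRRR
RRRRRRRR
RRRRRRRR
RRRBRRRR
After op 3 paint(4,1,B):
RRRRRRRR
RRRRRRRR
RRRRRRRR
RRRRRRRR
RBRRRRRR
RRRRRRRR
RRRBRRRR
After op 4 fill(1,3,G) [54 cells changed]:
GGGGGGGG
GGGGGGGG
GGGGGGGG
GGGGGGGG
GBGGGGGG
GGGGGGGG
GGGBGGGG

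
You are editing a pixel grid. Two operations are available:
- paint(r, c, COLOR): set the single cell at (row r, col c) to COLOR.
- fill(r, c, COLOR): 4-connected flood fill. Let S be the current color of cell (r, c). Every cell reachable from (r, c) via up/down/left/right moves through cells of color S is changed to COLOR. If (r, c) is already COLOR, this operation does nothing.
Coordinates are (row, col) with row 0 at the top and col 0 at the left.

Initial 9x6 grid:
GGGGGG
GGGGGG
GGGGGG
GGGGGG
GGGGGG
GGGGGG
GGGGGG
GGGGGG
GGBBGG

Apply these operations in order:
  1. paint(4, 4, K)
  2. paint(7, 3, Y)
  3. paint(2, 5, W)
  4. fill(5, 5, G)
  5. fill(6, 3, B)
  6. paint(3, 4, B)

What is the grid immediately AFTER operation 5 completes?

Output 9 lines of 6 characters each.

After op 1 paint(4,4,K):
GGGGGG
GGGGGG
GGGGGG
GGGGGG
GGGGKG
GGGGGG
GGGGGG
GGGGGG
GGBBGG
After op 2 paint(7,3,Y):
GGGGGG
GGGGGG
GGGGGG
GGGGGG
GGGGKG
GGGGGG
GGGGGG
GGGYGG
GGBBGG
After op 3 paint(2,5,W):
GGGGGG
GGGGGG
GGGGGW
GGGGGG
GGGGKG
GGGGGG
GGGGGG
GGGYGG
GGBBGG
After op 4 fill(5,5,G) [0 cells changed]:
GGGGGG
GGGGGG
GGGGGW
GGGGGG
GGGGKG
GGGGGG
GGGGGG
GGGYGG
GGBBGG
After op 5 fill(6,3,B) [49 cells changed]:
BBBBBB
BBBBBB
BBBBBW
BBBBBB
BBBBKB
BBBBBB
BBBBBB
BBBYBB
BBBBBB

Answer: BBBBBB
BBBBBB
BBBBBW
BBBBBB
BBBBKB
BBBBBB
BBBBBB
BBBYBB
BBBBBB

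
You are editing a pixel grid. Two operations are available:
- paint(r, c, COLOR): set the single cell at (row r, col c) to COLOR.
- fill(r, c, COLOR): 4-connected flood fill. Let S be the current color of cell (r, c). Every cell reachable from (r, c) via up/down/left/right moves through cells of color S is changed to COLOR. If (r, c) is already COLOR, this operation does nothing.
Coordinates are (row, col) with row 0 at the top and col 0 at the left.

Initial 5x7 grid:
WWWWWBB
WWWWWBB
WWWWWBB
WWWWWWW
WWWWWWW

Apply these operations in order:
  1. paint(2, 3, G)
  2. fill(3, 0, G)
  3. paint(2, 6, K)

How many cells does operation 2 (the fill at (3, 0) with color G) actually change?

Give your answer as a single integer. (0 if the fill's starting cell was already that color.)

After op 1 paint(2,3,G):
WWWWWBB
WWWWWBB
WWWGWBB
WWWWWWW
WWWWWWW
After op 2 fill(3,0,G) [28 cells changed]:
GGGGGBB
GGGGGBB
GGGGGBB
GGGGGGG
GGGGGGG

Answer: 28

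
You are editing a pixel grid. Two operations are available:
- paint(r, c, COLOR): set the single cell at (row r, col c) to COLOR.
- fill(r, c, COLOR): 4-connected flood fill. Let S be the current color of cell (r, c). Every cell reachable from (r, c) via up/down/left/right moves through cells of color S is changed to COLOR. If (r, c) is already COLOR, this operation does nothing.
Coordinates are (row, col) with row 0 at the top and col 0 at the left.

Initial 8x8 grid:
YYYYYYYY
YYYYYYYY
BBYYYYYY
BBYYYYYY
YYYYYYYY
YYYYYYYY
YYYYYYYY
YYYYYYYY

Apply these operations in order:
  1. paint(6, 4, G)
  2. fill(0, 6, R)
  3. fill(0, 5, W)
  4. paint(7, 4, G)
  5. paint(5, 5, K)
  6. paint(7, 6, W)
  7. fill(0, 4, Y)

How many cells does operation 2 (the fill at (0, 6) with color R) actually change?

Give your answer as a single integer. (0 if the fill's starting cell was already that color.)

After op 1 paint(6,4,G):
YYYYYYYY
YYYYYYYY
BBYYYYYY
BBYYYYYY
YYYYYYYY
YYYYYYYY
YYYYGYYY
YYYYYYYY
After op 2 fill(0,6,R) [59 cells changed]:
RRRRRRRR
RRRRRRRR
BBRRRRRR
BBRRRRRR
RRRRRRRR
RRRRRRRR
RRRRGRRR
RRRRRRRR

Answer: 59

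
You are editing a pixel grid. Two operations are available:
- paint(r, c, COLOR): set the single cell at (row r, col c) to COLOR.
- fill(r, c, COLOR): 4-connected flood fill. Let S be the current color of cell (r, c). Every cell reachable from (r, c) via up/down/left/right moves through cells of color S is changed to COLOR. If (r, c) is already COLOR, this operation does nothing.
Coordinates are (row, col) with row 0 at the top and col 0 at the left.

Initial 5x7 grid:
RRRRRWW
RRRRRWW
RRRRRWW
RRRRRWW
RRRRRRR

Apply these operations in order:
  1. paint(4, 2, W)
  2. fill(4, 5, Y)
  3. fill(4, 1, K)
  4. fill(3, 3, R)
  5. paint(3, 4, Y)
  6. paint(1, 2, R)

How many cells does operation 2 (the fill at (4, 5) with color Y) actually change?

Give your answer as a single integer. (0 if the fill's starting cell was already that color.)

Answer: 26

Derivation:
After op 1 paint(4,2,W):
RRRRRWW
RRRRRWW
RRRRRWW
RRRRRWW
RRWRRRR
After op 2 fill(4,5,Y) [26 cells changed]:
YYYYYWW
YYYYYWW
YYYYYWW
YYYYYWW
YYWYYYY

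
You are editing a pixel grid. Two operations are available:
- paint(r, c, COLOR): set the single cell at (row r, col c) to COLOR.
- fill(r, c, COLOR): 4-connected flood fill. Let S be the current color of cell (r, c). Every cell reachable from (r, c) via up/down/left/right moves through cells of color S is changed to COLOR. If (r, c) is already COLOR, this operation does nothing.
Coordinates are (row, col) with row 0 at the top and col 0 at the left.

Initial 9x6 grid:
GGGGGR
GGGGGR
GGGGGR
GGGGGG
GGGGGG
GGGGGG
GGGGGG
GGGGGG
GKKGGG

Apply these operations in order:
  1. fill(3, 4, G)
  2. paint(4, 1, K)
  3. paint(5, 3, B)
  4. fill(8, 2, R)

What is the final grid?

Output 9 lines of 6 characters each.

Answer: GGGGGR
GGGGGR
GGGGGR
GGGGGG
GKGGGG
GGGBGG
GGGGGG
GGGGGG
GRRGGG

Derivation:
After op 1 fill(3,4,G) [0 cells changed]:
GGGGGR
GGGGGR
GGGGGR
GGGGGG
GGGGGG
GGGGGG
GGGGGG
GGGGGG
GKKGGG
After op 2 paint(4,1,K):
GGGGGR
GGGGGR
GGGGGR
GGGGGG
GKGGGG
GGGGGG
GGGGGG
GGGGGG
GKKGGG
After op 3 paint(5,3,B):
GGGGGR
GGGGGR
GGGGGR
GGGGGG
GKGGGG
GGGBGG
GGGGGG
GGGGGG
GKKGGG
After op 4 fill(8,2,R) [2 cells changed]:
GGGGGR
GGGGGR
GGGGGR
GGGGGG
GKGGGG
GGGBGG
GGGGGG
GGGGGG
GRRGGG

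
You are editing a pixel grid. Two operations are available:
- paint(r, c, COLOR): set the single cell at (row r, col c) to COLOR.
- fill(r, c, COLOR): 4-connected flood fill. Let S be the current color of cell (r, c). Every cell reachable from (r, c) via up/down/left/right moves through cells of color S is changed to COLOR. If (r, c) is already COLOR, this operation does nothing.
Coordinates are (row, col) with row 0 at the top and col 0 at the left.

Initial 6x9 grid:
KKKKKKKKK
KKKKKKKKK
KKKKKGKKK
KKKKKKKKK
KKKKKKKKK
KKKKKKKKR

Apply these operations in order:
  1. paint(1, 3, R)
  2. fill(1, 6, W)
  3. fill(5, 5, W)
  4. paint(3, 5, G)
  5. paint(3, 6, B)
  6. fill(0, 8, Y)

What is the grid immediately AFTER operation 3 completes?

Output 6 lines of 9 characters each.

Answer: WWWWWWWWW
WWWRWWWWW
WWWWWGWWW
WWWWWWWWW
WWWWWWWWW
WWWWWWWWR

Derivation:
After op 1 paint(1,3,R):
KKKKKKKKK
KKKRKKKKK
KKKKKGKKK
KKKKKKKKK
KKKKKKKKK
KKKKKKKKR
After op 2 fill(1,6,W) [51 cells changed]:
WWWWWWWWW
WWWRWWWWW
WWWWWGWWW
WWWWWWWWW
WWWWWWWWW
WWWWWWWWR
After op 3 fill(5,5,W) [0 cells changed]:
WWWWWWWWW
WWWRWWWWW
WWWWWGWWW
WWWWWWWWW
WWWWWWWWW
WWWWWWWWR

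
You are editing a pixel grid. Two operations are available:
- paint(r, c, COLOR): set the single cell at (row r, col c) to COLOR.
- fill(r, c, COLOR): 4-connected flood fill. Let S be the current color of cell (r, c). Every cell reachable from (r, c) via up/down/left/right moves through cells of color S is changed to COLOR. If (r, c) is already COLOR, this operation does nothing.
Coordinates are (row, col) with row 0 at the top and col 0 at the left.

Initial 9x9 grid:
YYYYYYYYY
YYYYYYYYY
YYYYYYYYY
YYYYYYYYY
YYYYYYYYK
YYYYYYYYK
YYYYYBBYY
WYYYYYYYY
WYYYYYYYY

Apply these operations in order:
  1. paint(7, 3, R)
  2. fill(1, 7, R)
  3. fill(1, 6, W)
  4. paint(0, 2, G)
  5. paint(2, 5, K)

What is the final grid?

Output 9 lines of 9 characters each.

Answer: WWGWWWWWW
WWWWWWWWW
WWWWWKWWW
WWWWWWWWW
WWWWWWWWK
WWWWWWWWK
WWWWWBBWW
WWWWWWWWW
WWWWWWWWW

Derivation:
After op 1 paint(7,3,R):
YYYYYYYYY
YYYYYYYYY
YYYYYYYYY
YYYYYYYYY
YYYYYYYYK
YYYYYYYYK
YYYYYBBYY
WYYRYYYYY
WYYYYYYYY
After op 2 fill(1,7,R) [74 cells changed]:
RRRRRRRRR
RRRRRRRRR
RRRRRRRRR
RRRRRRRRR
RRRRRRRRK
RRRRRRRRK
RRRRRBBRR
WRRRRRRRR
WRRRRRRRR
After op 3 fill(1,6,W) [75 cells changed]:
WWWWWWWWW
WWWWWWWWW
WWWWWWWWW
WWWWWWWWW
WWWWWWWWK
WWWWWWWWK
WWWWWBBWW
WWWWWWWWW
WWWWWWWWW
After op 4 paint(0,2,G):
WWGWWWWWW
WWWWWWWWW
WWWWWWWWW
WWWWWWWWW
WWWWWWWWK
WWWWWWWWK
WWWWWBBWW
WWWWWWWWW
WWWWWWWWW
After op 5 paint(2,5,K):
WWGWWWWWW
WWWWWWWWW
WWWWWKWWW
WWWWWWWWW
WWWWWWWWK
WWWWWWWWK
WWWWWBBWW
WWWWWWWWW
WWWWWWWWW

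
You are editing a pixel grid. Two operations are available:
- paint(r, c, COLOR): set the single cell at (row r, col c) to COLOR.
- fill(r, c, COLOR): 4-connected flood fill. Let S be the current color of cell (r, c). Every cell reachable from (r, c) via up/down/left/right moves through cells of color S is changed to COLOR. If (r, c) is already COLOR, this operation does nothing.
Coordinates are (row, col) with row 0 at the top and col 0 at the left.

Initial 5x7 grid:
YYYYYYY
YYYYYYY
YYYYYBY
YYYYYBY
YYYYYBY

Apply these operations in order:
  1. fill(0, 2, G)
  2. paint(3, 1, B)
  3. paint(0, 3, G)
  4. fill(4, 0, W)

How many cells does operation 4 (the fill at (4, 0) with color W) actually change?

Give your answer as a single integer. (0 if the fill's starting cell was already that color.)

After op 1 fill(0,2,G) [32 cells changed]:
GGGGGGG
GGGGGGG
GGGGGBG
GGGGGBG
GGGGGBG
After op 2 paint(3,1,B):
GGGGGGG
GGGGGGG
GGGGGBG
GBGGGBG
GGGGGBG
After op 3 paint(0,3,G):
GGGGGGG
GGGGGGG
GGGGGBG
GBGGGBG
GGGGGBG
After op 4 fill(4,0,W) [31 cells changed]:
WWWWWWW
WWWWWWW
WWWWWBW
WBWWWBW
WWWWWBW

Answer: 31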